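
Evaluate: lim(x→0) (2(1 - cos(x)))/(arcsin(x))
This is a 0/0 indeterminate form.

Apply L'Hôpital's rule: differentiate numerator and denominator separately.
  f(x) = 2 - 2·cos(x)   ⇒   f'(x) = 2·sin(x)
  g(x) = asin(x)   ⇒   g'(x) = 1/sqrt(1 - x^2)
  lim(x→0) f'(x)/g'(x) = lim(x→0) (2·sin(x))/(1/sqrt(1 - x^2))
  = 0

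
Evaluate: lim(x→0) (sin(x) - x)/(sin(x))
This is a 0/0 indeterminate form.

Apply L'Hôpital's rule: differentiate numerator and denominator separately.
  f(x) = -x + sin(x)   ⇒   f'(x) = cos(x) - 1
  g(x) = sin(x)   ⇒   g'(x) = cos(x)
  lim(x→0) f'(x)/g'(x) = lim(x→0) (cos(x) - 1)/(cos(x))
  = 0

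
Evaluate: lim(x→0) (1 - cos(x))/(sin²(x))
This is a 0/0 indeterminate form.

Apply L'Hôpital's rule: differentiate numerator and denominator separately.
  f(x) = 1 - cos(x)   ⇒   f'(x) = sin(x)
  g(x) = sin(x)^2   ⇒   g'(x) = 2·sin(x)·cos(x)
  lim(x→0) f'(x)/g'(x) = lim(x→0) (sin(x))/(2·sin(x)·cos(x))
  = 1/2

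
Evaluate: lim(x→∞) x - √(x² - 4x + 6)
This is an ∞-∞ indeterminate form.

Combine fractions or rationalize to convert ∞-∞ to 0/0 form:
  lim(x→∞) x - √(x² - 4x + 6) = 2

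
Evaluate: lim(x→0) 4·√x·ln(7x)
This is a 0·∞ indeterminate form.

Rewrite 0·∞ as a quotient (0/0 or ∞/∞ form), then apply L'Hôpital's rule:
  lim(x→0) 4·√x·ln(7x) = 0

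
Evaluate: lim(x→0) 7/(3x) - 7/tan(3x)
This is an ∞-∞ indeterminate form.

Combine fractions or rationalize to convert ∞-∞ to 0/0 form:
  lim(x→0) 7/(3x) - 7/tan(3x) = 0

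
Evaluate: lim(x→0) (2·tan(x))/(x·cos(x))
This is a 0/0 indeterminate form.

Apply L'Hôpital's rule: differentiate numerator and denominator separately.
  f(x) = 2·tan(x)   ⇒   f'(x) = 2·tan(x)^2 + 2
  g(x) = x·cos(x)   ⇒   g'(x) = -x·sin(x) + cos(x)
  lim(x→0) f'(x)/g'(x) = lim(x→0) (2·tan(x)^2 + 2)/(-x·sin(x) + cos(x))
  = 2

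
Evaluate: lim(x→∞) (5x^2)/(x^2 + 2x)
This is an ∞/∞ indeterminate form.

Apply L'Hôpital's rule: differentiate numerator and denominator separately.
  f(x) = 5·x^2   ⇒   f'(x) = 10·x
  g(x) = x^2 + 2·x   ⇒   g'(x) = 2·x + 2
  lim(x→∞) f'(x)/g'(x) = lim(x→∞) (10·x)/(2·x + 2)
  = 5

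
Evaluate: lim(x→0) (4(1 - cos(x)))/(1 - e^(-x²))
This is a 0/0 indeterminate form.

Apply L'Hôpital's rule: differentiate numerator and denominator separately.
  f(x) = 4 - 4·cos(x)   ⇒   f'(x) = 4·sin(x)
  g(x) = 1 - e^(-x^2)   ⇒   g'(x) = 2·x·e^(-x^2)
  lim(x→0) f'(x)/g'(x) = lim(x→0) (4·sin(x))/(2·x·e^(-x^2))
  = 2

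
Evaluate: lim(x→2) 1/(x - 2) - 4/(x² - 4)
This is an ∞-∞ indeterminate form.

Combine fractions or rationalize to convert ∞-∞ to 0/0 form:
  lim(x→2) 1/(x - 2) - 4/(x² - 4) = 1/4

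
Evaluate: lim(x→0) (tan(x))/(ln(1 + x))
This is a 0/0 indeterminate form.

Apply L'Hôpital's rule: differentiate numerator and denominator separately.
  f(x) = tan(x)   ⇒   f'(x) = tan(x)^2 + 1
  g(x) = ln(x + 1)   ⇒   g'(x) = 1/(x + 1)
  lim(x→0) f'(x)/g'(x) = lim(x→0) (tan(x)^2 + 1)/(1/(x + 1))
  = 1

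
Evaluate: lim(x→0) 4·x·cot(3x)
This is a 0·∞ indeterminate form.

Rewrite 0·∞ as a quotient (0/0 or ∞/∞ form), then apply L'Hôpital's rule:
  lim(x→0) 4·x·cot(3x) = 4/3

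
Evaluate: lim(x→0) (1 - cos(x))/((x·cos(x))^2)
This is a 0/0 indeterminate form.

Apply L'Hôpital's rule: differentiate numerator and denominator separately.
  f(x) = 1 - cos(x)   ⇒   f'(x) = sin(x)
  g(x) = x^2·cos(x)^2   ⇒   g'(x) = -2·x^2·sin(x)·cos(x) + 2·x·cos(x)^2
  lim(x→0) f'(x)/g'(x) = lim(x→0) (sin(x))/(-2·x^2·sin(x)·cos(x) + 2·x·cos(x)^2)
  = 1/2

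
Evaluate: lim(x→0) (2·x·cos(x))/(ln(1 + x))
This is a 0/0 indeterminate form.

Apply L'Hôpital's rule: differentiate numerator and denominator separately.
  f(x) = 2·x·cos(x)   ⇒   f'(x) = -2·x·sin(x) + 2·cos(x)
  g(x) = ln(x + 1)   ⇒   g'(x) = 1/(x + 1)
  lim(x→0) f'(x)/g'(x) = lim(x→0) (-2·x·sin(x) + 2·cos(x))/(1/(x + 1))
  = 2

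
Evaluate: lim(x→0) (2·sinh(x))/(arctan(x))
This is a 0/0 indeterminate form.

Apply L'Hôpital's rule: differentiate numerator and denominator separately.
  f(x) = 2·sinh(x)   ⇒   f'(x) = 2·cosh(x)
  g(x) = atan(x)   ⇒   g'(x) = 1/(x^2 + 1)
  lim(x→0) f'(x)/g'(x) = lim(x→0) (2·cosh(x))/(1/(x^2 + 1))
  = 2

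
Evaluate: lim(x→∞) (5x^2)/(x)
This is an ∞/∞ indeterminate form.

Apply L'Hôpital's rule: differentiate numerator and denominator separately.
  f(x) = 5·x^2   ⇒   f'(x) = 10·x
  g(x) = x   ⇒   g'(x) = 1
  lim(x→∞) f'(x)/g'(x) = lim(x→∞) (10·x)/(1)
  = ∞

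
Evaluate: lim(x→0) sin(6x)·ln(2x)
This is a 0·∞ indeterminate form.

Rewrite 0·∞ as a quotient (0/0 or ∞/∞ form), then apply L'Hôpital's rule:
  lim(x→0) sin(6x)·ln(2x) = 0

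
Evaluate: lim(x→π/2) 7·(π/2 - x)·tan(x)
This is a 0·∞ indeterminate form.

Rewrite 0·∞ as a quotient (0/0 or ∞/∞ form), then apply L'Hôpital's rule:
  lim(x→π/2) 7·(π/2 - x)·tan(x) = 7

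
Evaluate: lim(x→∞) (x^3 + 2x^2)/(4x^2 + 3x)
This is an ∞/∞ indeterminate form.

Apply L'Hôpital's rule: differentiate numerator and denominator separately.
  f(x) = x^3 + 2·x^2   ⇒   f'(x) = 3·x^2 + 4·x
  g(x) = 4·x^2 + 3·x   ⇒   g'(x) = 8·x + 3
  lim(x→∞) f'(x)/g'(x) = lim(x→∞) (3·x^2 + 4·x)/(8·x + 3)
  = ∞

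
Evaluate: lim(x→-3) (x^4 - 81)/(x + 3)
This is a standard limit.

Factor or rationalize the expression:
  lim(x→-3) (x^4 - 81)/(x + 3) = -108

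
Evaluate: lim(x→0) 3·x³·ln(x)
This is a 0·∞ indeterminate form.

Rewrite 0·∞ as a quotient (0/0 or ∞/∞ form), then apply L'Hôpital's rule:
  lim(x→0) 3·x³·ln(x) = 0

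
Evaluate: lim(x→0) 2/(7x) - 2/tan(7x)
This is an ∞-∞ indeterminate form.

Combine fractions or rationalize to convert ∞-∞ to 0/0 form:
  lim(x→0) 2/(7x) - 2/tan(7x) = 0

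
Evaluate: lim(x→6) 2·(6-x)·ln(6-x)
This is a 0·∞ indeterminate form.

Rewrite 0·∞ as a quotient (0/0 or ∞/∞ form), then apply L'Hôpital's rule:
  lim(x→6) 2·(6-x)·ln(6-x) = 0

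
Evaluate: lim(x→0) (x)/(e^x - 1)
This is a 0/0 indeterminate form.

Apply L'Hôpital's rule: differentiate numerator and denominator separately.
  f(x) = x   ⇒   f'(x) = 1
  g(x) = e^(x) - 1   ⇒   g'(x) = e^(x)
  lim(x→0) f'(x)/g'(x) = lim(x→0) (1)/(e^(x))
  = 1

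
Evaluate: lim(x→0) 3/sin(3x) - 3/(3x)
This is an ∞-∞ indeterminate form.

Combine fractions or rationalize to convert ∞-∞ to 0/0 form:
  lim(x→0) 3/sin(3x) - 3/(3x) = 0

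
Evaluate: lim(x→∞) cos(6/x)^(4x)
This is an exponential indeterminate form.

For exponential indeterminate forms, take the natural log:
  Let L = lim(x→∞) cos(6/x)^(4x)
  Then ln(L) = lim(x→∞) [exponent × ln(base)]
  Evaluate using L'Hôpital or standard limits, then exponentiate.
  L = 1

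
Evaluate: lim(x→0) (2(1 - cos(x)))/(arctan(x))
This is a 0/0 indeterminate form.

Apply L'Hôpital's rule: differentiate numerator and denominator separately.
  f(x) = 2 - 2·cos(x)   ⇒   f'(x) = 2·sin(x)
  g(x) = atan(x)   ⇒   g'(x) = 1/(x^2 + 1)
  lim(x→0) f'(x)/g'(x) = lim(x→0) (2·sin(x))/(1/(x^2 + 1))
  = 0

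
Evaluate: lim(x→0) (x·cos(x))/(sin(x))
This is a 0/0 indeterminate form.

Apply L'Hôpital's rule: differentiate numerator and denominator separately.
  f(x) = x·cos(x)   ⇒   f'(x) = -x·sin(x) + cos(x)
  g(x) = sin(x)   ⇒   g'(x) = cos(x)
  lim(x→0) f'(x)/g'(x) = lim(x→0) (-x·sin(x) + cos(x))/(cos(x))
  = 1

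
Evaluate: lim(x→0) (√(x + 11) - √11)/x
This is a standard limit.

Factor or rationalize the expression:
  lim(x→0) (√(x + 11) - √11)/x = sqrt(11)/22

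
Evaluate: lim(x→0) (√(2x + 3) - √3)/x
This is a standard limit.

Factor or rationalize the expression:
  lim(x→0) (√(2x + 3) - √3)/x = sqrt(3)/3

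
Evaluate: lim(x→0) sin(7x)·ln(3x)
This is a 0·∞ indeterminate form.

Rewrite 0·∞ as a quotient (0/0 or ∞/∞ form), then apply L'Hôpital's rule:
  lim(x→0) sin(7x)·ln(3x) = 0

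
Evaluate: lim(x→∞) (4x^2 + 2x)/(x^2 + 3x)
This is an ∞/∞ indeterminate form.

Apply L'Hôpital's rule: differentiate numerator and denominator separately.
  f(x) = 4·x^2 + 2·x   ⇒   f'(x) = 8·x + 2
  g(x) = x^2 + 3·x   ⇒   g'(x) = 2·x + 3
  lim(x→∞) f'(x)/g'(x) = lim(x→∞) (8·x + 2)/(2·x + 3)
  = 4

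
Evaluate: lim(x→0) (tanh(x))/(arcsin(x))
This is a 0/0 indeterminate form.

Apply L'Hôpital's rule: differentiate numerator and denominator separately.
  f(x) = tanh(x)   ⇒   f'(x) = 1 - tanh(x)^2
  g(x) = asin(x)   ⇒   g'(x) = 1/sqrt(1 - x^2)
  lim(x→0) f'(x)/g'(x) = lim(x→0) (1 - tanh(x)^2)/(1/sqrt(1 - x^2))
  = 1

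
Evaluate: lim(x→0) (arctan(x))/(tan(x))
This is a 0/0 indeterminate form.

Apply L'Hôpital's rule: differentiate numerator and denominator separately.
  f(x) = atan(x)   ⇒   f'(x) = 1/(x^2 + 1)
  g(x) = tan(x)   ⇒   g'(x) = tan(x)^2 + 1
  lim(x→0) f'(x)/g'(x) = lim(x→0) (1/(x^2 + 1))/(tan(x)^2 + 1)
  = 1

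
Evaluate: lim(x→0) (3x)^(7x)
This is an exponential indeterminate form.

For exponential indeterminate forms, take the natural log:
  Let L = lim(x→0) (3x)^(7x)
  Then ln(L) = lim(x→0) [exponent × ln(base)]
  Evaluate using L'Hôpital or standard limits, then exponentiate.
  L = 1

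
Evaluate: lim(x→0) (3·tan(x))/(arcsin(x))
This is a 0/0 indeterminate form.

Apply L'Hôpital's rule: differentiate numerator and denominator separately.
  f(x) = 3·tan(x)   ⇒   f'(x) = 3·tan(x)^2 + 3
  g(x) = asin(x)   ⇒   g'(x) = 1/sqrt(1 - x^2)
  lim(x→0) f'(x)/g'(x) = lim(x→0) (3·tan(x)^2 + 3)/(1/sqrt(1 - x^2))
  = 3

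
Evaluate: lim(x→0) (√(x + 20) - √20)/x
This is a standard limit.

Factor or rationalize the expression:
  lim(x→0) (√(x + 20) - √20)/x = sqrt(5)/20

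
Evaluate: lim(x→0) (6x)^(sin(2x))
This is an exponential indeterminate form.

For exponential indeterminate forms, take the natural log:
  Let L = lim(x→0) (6x)^(sin(2x))
  Then ln(L) = lim(x→0) [exponent × ln(base)]
  Evaluate using L'Hôpital or standard limits, then exponentiate.
  L = 1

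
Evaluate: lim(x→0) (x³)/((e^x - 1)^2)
This is a 0/0 indeterminate form.

Apply L'Hôpital's rule: differentiate numerator and denominator separately.
  f(x) = x^3   ⇒   f'(x) = 3·x^2
  g(x) = (e^(x) - 1)^2   ⇒   g'(x) = 2·(e^(x) - 1)·e^(x)
  lim(x→0) f'(x)/g'(x) = lim(x→0) (3·x^2)/(2·(e^(x) - 1)·e^(x))
  = 0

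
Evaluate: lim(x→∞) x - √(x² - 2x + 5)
This is an ∞-∞ indeterminate form.

Combine fractions or rationalize to convert ∞-∞ to 0/0 form:
  lim(x→∞) x - √(x² - 2x + 5) = 1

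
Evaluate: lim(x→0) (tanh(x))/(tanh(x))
This is a 0/0 indeterminate form.

Apply L'Hôpital's rule: differentiate numerator and denominator separately.
  f(x) = tanh(x)   ⇒   f'(x) = 1 - tanh(x)^2
  g(x) = tanh(x)   ⇒   g'(x) = 1 - tanh(x)^2
  lim(x→0) f'(x)/g'(x) = lim(x→0) (1 - tanh(x)^2)/(1 - tanh(x)^2)
  = 1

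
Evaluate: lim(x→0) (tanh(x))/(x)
This is a 0/0 indeterminate form.

Apply L'Hôpital's rule: differentiate numerator and denominator separately.
  f(x) = tanh(x)   ⇒   f'(x) = 1 - tanh(x)^2
  g(x) = x   ⇒   g'(x) = 1
  lim(x→0) f'(x)/g'(x) = lim(x→0) (1 - tanh(x)^2)/(1)
  = 1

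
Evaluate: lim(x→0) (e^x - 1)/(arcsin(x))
This is a 0/0 indeterminate form.

Apply L'Hôpital's rule: differentiate numerator and denominator separately.
  f(x) = e^(x) - 1   ⇒   f'(x) = e^(x)
  g(x) = asin(x)   ⇒   g'(x) = 1/sqrt(1 - x^2)
  lim(x→0) f'(x)/g'(x) = lim(x→0) (e^(x))/(1/sqrt(1 - x^2))
  = 1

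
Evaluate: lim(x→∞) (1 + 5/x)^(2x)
This is an exponential indeterminate form.

For exponential indeterminate forms, take the natural log:
  Let L = lim(x→∞) (1 + 5/x)^(2x)
  Then ln(L) = lim(x→∞) [exponent × ln(base)]
  Evaluate using L'Hôpital or standard limits, then exponentiate.
  L = e^(10)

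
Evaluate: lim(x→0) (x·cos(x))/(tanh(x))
This is a 0/0 indeterminate form.

Apply L'Hôpital's rule: differentiate numerator and denominator separately.
  f(x) = x·cos(x)   ⇒   f'(x) = -x·sin(x) + cos(x)
  g(x) = tanh(x)   ⇒   g'(x) = 1 - tanh(x)^2
  lim(x→0) f'(x)/g'(x) = lim(x→0) (-x·sin(x) + cos(x))/(1 - tanh(x)^2)
  = 1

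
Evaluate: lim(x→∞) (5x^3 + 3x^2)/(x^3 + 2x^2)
This is an ∞/∞ indeterminate form.

Apply L'Hôpital's rule: differentiate numerator and denominator separately.
  f(x) = 5·x^3 + 3·x^2   ⇒   f'(x) = 15·x^2 + 6·x
  g(x) = x^3 + 2·x^2   ⇒   g'(x) = 3·x^2 + 4·x
  lim(x→∞) f'(x)/g'(x) = lim(x→∞) (15·x^2 + 6·x)/(3·x^2 + 4·x)
  = 5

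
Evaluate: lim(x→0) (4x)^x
This is an exponential indeterminate form.

For exponential indeterminate forms, take the natural log:
  Let L = lim(x→0) (4x)^x
  Then ln(L) = lim(x→0) [exponent × ln(base)]
  Evaluate using L'Hôpital or standard limits, then exponentiate.
  L = 1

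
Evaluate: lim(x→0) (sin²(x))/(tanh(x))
This is a 0/0 indeterminate form.

Apply L'Hôpital's rule: differentiate numerator and denominator separately.
  f(x) = sin(x)^2   ⇒   f'(x) = 2·sin(x)·cos(x)
  g(x) = tanh(x)   ⇒   g'(x) = 1 - tanh(x)^2
  lim(x→0) f'(x)/g'(x) = lim(x→0) (2·sin(x)·cos(x))/(1 - tanh(x)^2)
  = 0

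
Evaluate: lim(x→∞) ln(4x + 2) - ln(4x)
This is an ∞-∞ indeterminate form.

Combine fractions or rationalize to convert ∞-∞ to 0/0 form:
  lim(x→∞) ln(4x + 2) - ln(4x) = 0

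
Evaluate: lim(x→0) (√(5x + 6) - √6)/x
This is a standard limit.

Factor or rationalize the expression:
  lim(x→0) (√(5x + 6) - √6)/x = 5·sqrt(6)/12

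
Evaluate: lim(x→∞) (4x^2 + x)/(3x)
This is an ∞/∞ indeterminate form.

Apply L'Hôpital's rule: differentiate numerator and denominator separately.
  f(x) = 4·x^2 + x   ⇒   f'(x) = 8·x + 1
  g(x) = 3·x   ⇒   g'(x) = 3
  lim(x→∞) f'(x)/g'(x) = lim(x→∞) (8·x + 1)/(3)
  = ∞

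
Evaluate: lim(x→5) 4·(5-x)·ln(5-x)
This is a 0·∞ indeterminate form.

Rewrite 0·∞ as a quotient (0/0 or ∞/∞ form), then apply L'Hôpital's rule:
  lim(x→5) 4·(5-x)·ln(5-x) = 0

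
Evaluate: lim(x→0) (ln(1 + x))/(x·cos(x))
This is a 0/0 indeterminate form.

Apply L'Hôpital's rule: differentiate numerator and denominator separately.
  f(x) = ln(x + 1)   ⇒   f'(x) = 1/(x + 1)
  g(x) = x·cos(x)   ⇒   g'(x) = -x·sin(x) + cos(x)
  lim(x→0) f'(x)/g'(x) = lim(x→0) (1/(x + 1))/(-x·sin(x) + cos(x))
  = 1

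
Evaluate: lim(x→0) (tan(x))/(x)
This is a 0/0 indeterminate form.

Apply L'Hôpital's rule: differentiate numerator and denominator separately.
  f(x) = tan(x)   ⇒   f'(x) = tan(x)^2 + 1
  g(x) = x   ⇒   g'(x) = 1
  lim(x→0) f'(x)/g'(x) = lim(x→0) (tan(x)^2 + 1)/(1)
  = 1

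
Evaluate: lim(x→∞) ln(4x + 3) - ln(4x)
This is an ∞-∞ indeterminate form.

Combine fractions or rationalize to convert ∞-∞ to 0/0 form:
  lim(x→∞) ln(4x + 3) - ln(4x) = 0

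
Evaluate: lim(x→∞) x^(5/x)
This is an exponential indeterminate form.

For exponential indeterminate forms, take the natural log:
  Let L = lim(x→∞) x^(5/x)
  Then ln(L) = lim(x→∞) [exponent × ln(base)]
  Evaluate using L'Hôpital or standard limits, then exponentiate.
  L = 1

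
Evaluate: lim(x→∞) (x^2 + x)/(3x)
This is an ∞/∞ indeterminate form.

Apply L'Hôpital's rule: differentiate numerator and denominator separately.
  f(x) = x^2 + x   ⇒   f'(x) = 2·x + 1
  g(x) = 3·x   ⇒   g'(x) = 3
  lim(x→∞) f'(x)/g'(x) = lim(x→∞) (2·x + 1)/(3)
  = ∞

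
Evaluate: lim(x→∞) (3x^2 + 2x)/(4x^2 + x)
This is an ∞/∞ indeterminate form.

Apply L'Hôpital's rule: differentiate numerator and denominator separately.
  f(x) = 3·x^2 + 2·x   ⇒   f'(x) = 6·x + 2
  g(x) = 4·x^2 + x   ⇒   g'(x) = 8·x + 1
  lim(x→∞) f'(x)/g'(x) = lim(x→∞) (6·x + 2)/(8·x + 1)
  = 3/4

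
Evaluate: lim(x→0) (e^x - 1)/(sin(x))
This is a 0/0 indeterminate form.

Apply L'Hôpital's rule: differentiate numerator and denominator separately.
  f(x) = e^(x) - 1   ⇒   f'(x) = e^(x)
  g(x) = sin(x)   ⇒   g'(x) = cos(x)
  lim(x→0) f'(x)/g'(x) = lim(x→0) (e^(x))/(cos(x))
  = 1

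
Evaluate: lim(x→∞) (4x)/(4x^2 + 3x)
This is an ∞/∞ indeterminate form.

Apply L'Hôpital's rule: differentiate numerator and denominator separately.
  f(x) = 4·x   ⇒   f'(x) = 4
  g(x) = 4·x^2 + 3·x   ⇒   g'(x) = 8·x + 3
  lim(x→∞) f'(x)/g'(x) = lim(x→∞) (4)/(8·x + 3)
  = 0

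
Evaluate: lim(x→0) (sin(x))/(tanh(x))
This is a 0/0 indeterminate form.

Apply L'Hôpital's rule: differentiate numerator and denominator separately.
  f(x) = sin(x)   ⇒   f'(x) = cos(x)
  g(x) = tanh(x)   ⇒   g'(x) = 1 - tanh(x)^2
  lim(x→0) f'(x)/g'(x) = lim(x→0) (cos(x))/(1 - tanh(x)^2)
  = 1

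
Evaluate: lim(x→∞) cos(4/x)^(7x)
This is an exponential indeterminate form.

For exponential indeterminate forms, take the natural log:
  Let L = lim(x→∞) cos(4/x)^(7x)
  Then ln(L) = lim(x→∞) [exponent × ln(base)]
  Evaluate using L'Hôpital or standard limits, then exponentiate.
  L = 1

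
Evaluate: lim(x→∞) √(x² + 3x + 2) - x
This is an ∞-∞ indeterminate form.

Combine fractions or rationalize to convert ∞-∞ to 0/0 form:
  lim(x→∞) √(x² + 3x + 2) - x = 3/2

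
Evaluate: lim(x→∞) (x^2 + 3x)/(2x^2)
This is an ∞/∞ indeterminate form.

Apply L'Hôpital's rule: differentiate numerator and denominator separately.
  f(x) = x^2 + 3·x   ⇒   f'(x) = 2·x + 3
  g(x) = 2·x^2   ⇒   g'(x) = 4·x
  lim(x→∞) f'(x)/g'(x) = lim(x→∞) (2·x + 3)/(4·x)
  = 1/2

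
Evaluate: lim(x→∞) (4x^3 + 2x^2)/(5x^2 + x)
This is an ∞/∞ indeterminate form.

Apply L'Hôpital's rule: differentiate numerator and denominator separately.
  f(x) = 4·x^3 + 2·x^2   ⇒   f'(x) = 12·x^2 + 4·x
  g(x) = 5·x^2 + x   ⇒   g'(x) = 10·x + 1
  lim(x→∞) f'(x)/g'(x) = lim(x→∞) (12·x^2 + 4·x)/(10·x + 1)
  = ∞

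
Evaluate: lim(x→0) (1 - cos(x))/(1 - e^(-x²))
This is a 0/0 indeterminate form.

Apply L'Hôpital's rule: differentiate numerator and denominator separately.
  f(x) = 1 - cos(x)   ⇒   f'(x) = sin(x)
  g(x) = 1 - e^(-x^2)   ⇒   g'(x) = 2·x·e^(-x^2)
  lim(x→0) f'(x)/g'(x) = lim(x→0) (sin(x))/(2·x·e^(-x^2))
  = 1/2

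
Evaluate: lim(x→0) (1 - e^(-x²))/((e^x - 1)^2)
This is a 0/0 indeterminate form.

Apply L'Hôpital's rule: differentiate numerator and denominator separately.
  f(x) = 1 - e^(-x^2)   ⇒   f'(x) = 2·x·e^(-x^2)
  g(x) = (e^(x) - 1)^2   ⇒   g'(x) = 2·(e^(x) - 1)·e^(x)
  lim(x→0) f'(x)/g'(x) = lim(x→0) (2·x·e^(-x^2))/(2·(e^(x) - 1)·e^(x))
  = 1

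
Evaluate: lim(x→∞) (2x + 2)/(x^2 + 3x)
This is an ∞/∞ indeterminate form.

Apply L'Hôpital's rule: differentiate numerator and denominator separately.
  f(x) = 2·x + 2   ⇒   f'(x) = 2
  g(x) = x^2 + 3·x   ⇒   g'(x) = 2·x + 3
  lim(x→∞) f'(x)/g'(x) = lim(x→∞) (2)/(2·x + 3)
  = 0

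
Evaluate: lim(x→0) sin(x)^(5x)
This is an exponential indeterminate form.

For exponential indeterminate forms, take the natural log:
  Let L = lim(x→0) sin(x)^(5x)
  Then ln(L) = lim(x→0) [exponent × ln(base)]
  Evaluate using L'Hôpital or standard limits, then exponentiate.
  L = 1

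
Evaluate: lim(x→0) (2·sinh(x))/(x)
This is a 0/0 indeterminate form.

Apply L'Hôpital's rule: differentiate numerator and denominator separately.
  f(x) = 2·sinh(x)   ⇒   f'(x) = 2·cosh(x)
  g(x) = x   ⇒   g'(x) = 1
  lim(x→0) f'(x)/g'(x) = lim(x→0) (2·cosh(x))/(1)
  = 2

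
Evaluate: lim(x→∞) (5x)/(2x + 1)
This is an ∞/∞ indeterminate form.

Apply L'Hôpital's rule: differentiate numerator and denominator separately.
  f(x) = 5·x   ⇒   f'(x) = 5
  g(x) = 2·x + 1   ⇒   g'(x) = 2
  lim(x→∞) f'(x)/g'(x) = lim(x→∞) (5)/(2)
  = 5/2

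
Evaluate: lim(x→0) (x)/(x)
This is a 0/0 indeterminate form.

Apply L'Hôpital's rule: differentiate numerator and denominator separately.
  f(x) = x   ⇒   f'(x) = 1
  g(x) = x   ⇒   g'(x) = 1
  lim(x→0) f'(x)/g'(x) = lim(x→0) (1)/(1)
  = 1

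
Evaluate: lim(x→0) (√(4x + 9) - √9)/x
This is a standard limit.

Factor or rationalize the expression:
  lim(x→0) (√(4x + 9) - √9)/x = 2/3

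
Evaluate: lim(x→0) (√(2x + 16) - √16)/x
This is a standard limit.

Factor or rationalize the expression:
  lim(x→0) (√(2x + 16) - √16)/x = 1/4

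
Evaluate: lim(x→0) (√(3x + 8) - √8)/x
This is a standard limit.

Factor or rationalize the expression:
  lim(x→0) (√(3x + 8) - √8)/x = 3·sqrt(2)/8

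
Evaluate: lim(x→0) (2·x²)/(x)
This is a 0/0 indeterminate form.

Apply L'Hôpital's rule: differentiate numerator and denominator separately.
  f(x) = 2·x^2   ⇒   f'(x) = 4·x
  g(x) = x   ⇒   g'(x) = 1
  lim(x→0) f'(x)/g'(x) = lim(x→0) (4·x)/(1)
  = 0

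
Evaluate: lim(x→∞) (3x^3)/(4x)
This is an ∞/∞ indeterminate form.

Apply L'Hôpital's rule: differentiate numerator and denominator separately.
  f(x) = 3·x^3   ⇒   f'(x) = 9·x^2
  g(x) = 4·x   ⇒   g'(x) = 4
  lim(x→∞) f'(x)/g'(x) = lim(x→∞) (9·x^2)/(4)
  = ∞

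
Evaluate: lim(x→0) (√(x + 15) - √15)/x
This is a standard limit.

Factor or rationalize the expression:
  lim(x→0) (√(x + 15) - √15)/x = sqrt(15)/30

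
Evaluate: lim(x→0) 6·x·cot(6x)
This is a 0·∞ indeterminate form.

Rewrite 0·∞ as a quotient (0/0 or ∞/∞ form), then apply L'Hôpital's rule:
  lim(x→0) 6·x·cot(6x) = 1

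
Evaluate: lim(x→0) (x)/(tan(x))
This is a 0/0 indeterminate form.

Apply L'Hôpital's rule: differentiate numerator and denominator separately.
  f(x) = x   ⇒   f'(x) = 1
  g(x) = tan(x)   ⇒   g'(x) = tan(x)^2 + 1
  lim(x→0) f'(x)/g'(x) = lim(x→0) (1)/(tan(x)^2 + 1)
  = 1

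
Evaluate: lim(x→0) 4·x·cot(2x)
This is a 0·∞ indeterminate form.

Rewrite 0·∞ as a quotient (0/0 or ∞/∞ form), then apply L'Hôpital's rule:
  lim(x→0) 4·x·cot(2x) = 2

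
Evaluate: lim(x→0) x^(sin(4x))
This is an exponential indeterminate form.

For exponential indeterminate forms, take the natural log:
  Let L = lim(x→0) x^(sin(4x))
  Then ln(L) = lim(x→0) [exponent × ln(base)]
  Evaluate using L'Hôpital or standard limits, then exponentiate.
  L = 1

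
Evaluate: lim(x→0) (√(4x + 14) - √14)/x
This is a standard limit.

Factor or rationalize the expression:
  lim(x→0) (√(4x + 14) - √14)/x = sqrt(14)/7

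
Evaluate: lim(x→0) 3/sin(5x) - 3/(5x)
This is an ∞-∞ indeterminate form.

Combine fractions or rationalize to convert ∞-∞ to 0/0 form:
  lim(x→0) 3/sin(5x) - 3/(5x) = 0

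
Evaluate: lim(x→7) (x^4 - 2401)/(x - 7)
This is a standard limit.

Factor or rationalize the expression:
  lim(x→7) (x^4 - 2401)/(x - 7) = 1372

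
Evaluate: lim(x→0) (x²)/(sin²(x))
This is a 0/0 indeterminate form.

Apply L'Hôpital's rule: differentiate numerator and denominator separately.
  f(x) = x^2   ⇒   f'(x) = 2·x
  g(x) = sin(x)^2   ⇒   g'(x) = 2·sin(x)·cos(x)
  lim(x→0) f'(x)/g'(x) = lim(x→0) (2·x)/(2·sin(x)·cos(x))
  = 1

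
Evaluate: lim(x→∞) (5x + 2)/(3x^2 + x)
This is an ∞/∞ indeterminate form.

Apply L'Hôpital's rule: differentiate numerator and denominator separately.
  f(x) = 5·x + 2   ⇒   f'(x) = 5
  g(x) = 3·x^2 + x   ⇒   g'(x) = 6·x + 1
  lim(x→∞) f'(x)/g'(x) = lim(x→∞) (5)/(6·x + 1)
  = 0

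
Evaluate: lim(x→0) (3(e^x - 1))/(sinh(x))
This is a 0/0 indeterminate form.

Apply L'Hôpital's rule: differentiate numerator and denominator separately.
  f(x) = 3·e^(x) - 3   ⇒   f'(x) = 3·e^(x)
  g(x) = sinh(x)   ⇒   g'(x) = cosh(x)
  lim(x→0) f'(x)/g'(x) = lim(x→0) (3·e^(x))/(cosh(x))
  = 3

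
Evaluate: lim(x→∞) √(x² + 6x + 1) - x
This is an ∞-∞ indeterminate form.

Combine fractions or rationalize to convert ∞-∞ to 0/0 form:
  lim(x→∞) √(x² + 6x + 1) - x = 3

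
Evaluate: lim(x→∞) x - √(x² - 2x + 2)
This is an ∞-∞ indeterminate form.

Combine fractions or rationalize to convert ∞-∞ to 0/0 form:
  lim(x→∞) x - √(x² - 2x + 2) = 1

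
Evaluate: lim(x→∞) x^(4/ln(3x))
This is an exponential indeterminate form.

For exponential indeterminate forms, take the natural log:
  Let L = lim(x→∞) x^(4/ln(3x))
  Then ln(L) = lim(x→∞) [exponent × ln(base)]
  Evaluate using L'Hôpital or standard limits, then exponentiate.
  L = e^(4)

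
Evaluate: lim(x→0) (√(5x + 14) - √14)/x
This is a standard limit.

Factor or rationalize the expression:
  lim(x→0) (√(5x + 14) - √14)/x = 5·sqrt(14)/28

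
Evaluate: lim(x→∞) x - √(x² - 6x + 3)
This is an ∞-∞ indeterminate form.

Combine fractions or rationalize to convert ∞-∞ to 0/0 form:
  lim(x→∞) x - √(x² - 6x + 3) = 3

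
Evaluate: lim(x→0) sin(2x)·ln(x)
This is a 0·∞ indeterminate form.

Rewrite 0·∞ as a quotient (0/0 or ∞/∞ form), then apply L'Hôpital's rule:
  lim(x→0) sin(2x)·ln(x) = 0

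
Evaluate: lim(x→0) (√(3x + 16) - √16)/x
This is a standard limit.

Factor or rationalize the expression:
  lim(x→0) (√(3x + 16) - √16)/x = 3/8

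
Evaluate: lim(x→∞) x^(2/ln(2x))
This is an exponential indeterminate form.

For exponential indeterminate forms, take the natural log:
  Let L = lim(x→∞) x^(2/ln(2x))
  Then ln(L) = lim(x→∞) [exponent × ln(base)]
  Evaluate using L'Hôpital or standard limits, then exponentiate.
  L = e²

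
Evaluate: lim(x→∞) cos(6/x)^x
This is an exponential indeterminate form.

For exponential indeterminate forms, take the natural log:
  Let L = lim(x→∞) cos(6/x)^x
  Then ln(L) = lim(x→∞) [exponent × ln(base)]
  Evaluate using L'Hôpital or standard limits, then exponentiate.
  L = 1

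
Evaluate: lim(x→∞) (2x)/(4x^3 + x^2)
This is an ∞/∞ indeterminate form.

Apply L'Hôpital's rule: differentiate numerator and denominator separately.
  f(x) = 2·x   ⇒   f'(x) = 2
  g(x) = 4·x^3 + x^2   ⇒   g'(x) = 12·x^2 + 2·x
  lim(x→∞) f'(x)/g'(x) = lim(x→∞) (2)/(12·x^2 + 2·x)
  = 0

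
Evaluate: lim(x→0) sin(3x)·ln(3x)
This is a 0·∞ indeterminate form.

Rewrite 0·∞ as a quotient (0/0 or ∞/∞ form), then apply L'Hôpital's rule:
  lim(x→0) sin(3x)·ln(3x) = 0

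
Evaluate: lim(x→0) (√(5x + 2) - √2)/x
This is a standard limit.

Factor or rationalize the expression:
  lim(x→0) (√(5x + 2) - √2)/x = 5·sqrt(2)/4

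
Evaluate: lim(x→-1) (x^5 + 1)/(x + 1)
This is a standard limit.

Factor or rationalize the expression:
  lim(x→-1) (x^5 + 1)/(x + 1) = 5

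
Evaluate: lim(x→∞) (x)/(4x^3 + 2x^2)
This is an ∞/∞ indeterminate form.

Apply L'Hôpital's rule: differentiate numerator and denominator separately.
  f(x) = x   ⇒   f'(x) = 1
  g(x) = 4·x^3 + 2·x^2   ⇒   g'(x) = 12·x^2 + 4·x
  lim(x→∞) f'(x)/g'(x) = lim(x→∞) (1)/(12·x^2 + 4·x)
  = 0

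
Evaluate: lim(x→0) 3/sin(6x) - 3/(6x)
This is an ∞-∞ indeterminate form.

Combine fractions or rationalize to convert ∞-∞ to 0/0 form:
  lim(x→0) 3/sin(6x) - 3/(6x) = 0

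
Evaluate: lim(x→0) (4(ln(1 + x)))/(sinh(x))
This is a 0/0 indeterminate form.

Apply L'Hôpital's rule: differentiate numerator and denominator separately.
  f(x) = 4·ln(x + 1)   ⇒   f'(x) = 4/(x + 1)
  g(x) = sinh(x)   ⇒   g'(x) = cosh(x)
  lim(x→0) f'(x)/g'(x) = lim(x→0) (4/(x + 1))/(cosh(x))
  = 4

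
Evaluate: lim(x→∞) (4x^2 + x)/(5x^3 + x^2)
This is an ∞/∞ indeterminate form.

Apply L'Hôpital's rule: differentiate numerator and denominator separately.
  f(x) = 4·x^2 + x   ⇒   f'(x) = 8·x + 1
  g(x) = 5·x^3 + x^2   ⇒   g'(x) = 15·x^2 + 2·x
  lim(x→∞) f'(x)/g'(x) = lim(x→∞) (8·x + 1)/(15·x^2 + 2·x)
  = 0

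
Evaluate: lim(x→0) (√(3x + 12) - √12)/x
This is a standard limit.

Factor or rationalize the expression:
  lim(x→0) (√(3x + 12) - √12)/x = sqrt(3)/4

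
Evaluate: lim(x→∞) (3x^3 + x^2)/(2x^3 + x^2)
This is an ∞/∞ indeterminate form.

Apply L'Hôpital's rule: differentiate numerator and denominator separately.
  f(x) = 3·x^3 + x^2   ⇒   f'(x) = 9·x^2 + 2·x
  g(x) = 2·x^3 + x^2   ⇒   g'(x) = 6·x^2 + 2·x
  lim(x→∞) f'(x)/g'(x) = lim(x→∞) (9·x^2 + 2·x)/(6·x^2 + 2·x)
  = 3/2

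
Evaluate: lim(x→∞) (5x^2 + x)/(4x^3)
This is an ∞/∞ indeterminate form.

Apply L'Hôpital's rule: differentiate numerator and denominator separately.
  f(x) = 5·x^2 + x   ⇒   f'(x) = 10·x + 1
  g(x) = 4·x^3   ⇒   g'(x) = 12·x^2
  lim(x→∞) f'(x)/g'(x) = lim(x→∞) (10·x + 1)/(12·x^2)
  = 0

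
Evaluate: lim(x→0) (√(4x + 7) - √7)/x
This is a standard limit.

Factor or rationalize the expression:
  lim(x→0) (√(4x + 7) - √7)/x = 2·sqrt(7)/7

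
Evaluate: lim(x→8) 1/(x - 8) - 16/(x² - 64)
This is an ∞-∞ indeterminate form.

Combine fractions or rationalize to convert ∞-∞ to 0/0 form:
  lim(x→8) 1/(x - 8) - 16/(x² - 64) = 1/16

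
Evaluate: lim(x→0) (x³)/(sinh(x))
This is a 0/0 indeterminate form.

Apply L'Hôpital's rule: differentiate numerator and denominator separately.
  f(x) = x^3   ⇒   f'(x) = 3·x^2
  g(x) = sinh(x)   ⇒   g'(x) = cosh(x)
  lim(x→0) f'(x)/g'(x) = lim(x→0) (3·x^2)/(cosh(x))
  = 0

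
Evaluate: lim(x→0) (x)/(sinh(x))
This is a 0/0 indeterminate form.

Apply L'Hôpital's rule: differentiate numerator and denominator separately.
  f(x) = x   ⇒   f'(x) = 1
  g(x) = sinh(x)   ⇒   g'(x) = cosh(x)
  lim(x→0) f'(x)/g'(x) = lim(x→0) (1)/(cosh(x))
  = 1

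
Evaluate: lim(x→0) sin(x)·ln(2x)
This is a 0·∞ indeterminate form.

Rewrite 0·∞ as a quotient (0/0 or ∞/∞ form), then apply L'Hôpital's rule:
  lim(x→0) sin(x)·ln(2x) = 0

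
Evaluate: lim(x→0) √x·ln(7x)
This is a 0·∞ indeterminate form.

Rewrite 0·∞ as a quotient (0/0 or ∞/∞ form), then apply L'Hôpital's rule:
  lim(x→0) √x·ln(7x) = 0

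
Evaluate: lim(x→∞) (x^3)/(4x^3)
This is an ∞/∞ indeterminate form.

Apply L'Hôpital's rule: differentiate numerator and denominator separately.
  f(x) = x^3   ⇒   f'(x) = 3·x^2
  g(x) = 4·x^3   ⇒   g'(x) = 12·x^2
  lim(x→∞) f'(x)/g'(x) = lim(x→∞) (3·x^2)/(12·x^2)
  = 1/4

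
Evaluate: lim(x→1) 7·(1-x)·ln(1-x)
This is a 0·∞ indeterminate form.

Rewrite 0·∞ as a quotient (0/0 or ∞/∞ form), then apply L'Hôpital's rule:
  lim(x→1) 7·(1-x)·ln(1-x) = 0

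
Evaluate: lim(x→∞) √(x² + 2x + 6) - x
This is an ∞-∞ indeterminate form.

Combine fractions or rationalize to convert ∞-∞ to 0/0 form:
  lim(x→∞) √(x² + 2x + 6) - x = 1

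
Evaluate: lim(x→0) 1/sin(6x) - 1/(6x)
This is an ∞-∞ indeterminate form.

Combine fractions or rationalize to convert ∞-∞ to 0/0 form:
  lim(x→0) 1/sin(6x) - 1/(6x) = 0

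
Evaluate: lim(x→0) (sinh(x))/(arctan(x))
This is a 0/0 indeterminate form.

Apply L'Hôpital's rule: differentiate numerator and denominator separately.
  f(x) = sinh(x)   ⇒   f'(x) = cosh(x)
  g(x) = atan(x)   ⇒   g'(x) = 1/(x^2 + 1)
  lim(x→0) f'(x)/g'(x) = lim(x→0) (cosh(x))/(1/(x^2 + 1))
  = 1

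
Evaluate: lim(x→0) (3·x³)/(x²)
This is a 0/0 indeterminate form.

Apply L'Hôpital's rule: differentiate numerator and denominator separately.
  f(x) = 3·x^3   ⇒   f'(x) = 9·x^2
  g(x) = x^2   ⇒   g'(x) = 2·x
  lim(x→0) f'(x)/g'(x) = lim(x→0) (9·x^2)/(2·x)
  = 0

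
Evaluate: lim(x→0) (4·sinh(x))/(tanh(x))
This is a 0/0 indeterminate form.

Apply L'Hôpital's rule: differentiate numerator and denominator separately.
  f(x) = 4·sinh(x)   ⇒   f'(x) = 4·cosh(x)
  g(x) = tanh(x)   ⇒   g'(x) = 1 - tanh(x)^2
  lim(x→0) f'(x)/g'(x) = lim(x→0) (4·cosh(x))/(1 - tanh(x)^2)
  = 4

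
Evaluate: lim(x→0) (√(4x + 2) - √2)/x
This is a standard limit.

Factor or rationalize the expression:
  lim(x→0) (√(4x + 2) - √2)/x = sqrt(2)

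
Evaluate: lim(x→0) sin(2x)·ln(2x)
This is a 0·∞ indeterminate form.

Rewrite 0·∞ as a quotient (0/0 or ∞/∞ form), then apply L'Hôpital's rule:
  lim(x→0) sin(2x)·ln(2x) = 0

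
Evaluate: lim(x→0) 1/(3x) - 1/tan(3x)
This is an ∞-∞ indeterminate form.

Combine fractions or rationalize to convert ∞-∞ to 0/0 form:
  lim(x→0) 1/(3x) - 1/tan(3x) = 0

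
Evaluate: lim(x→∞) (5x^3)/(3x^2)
This is an ∞/∞ indeterminate form.

Apply L'Hôpital's rule: differentiate numerator and denominator separately.
  f(x) = 5·x^3   ⇒   f'(x) = 15·x^2
  g(x) = 3·x^2   ⇒   g'(x) = 6·x
  lim(x→∞) f'(x)/g'(x) = lim(x→∞) (15·x^2)/(6·x)
  = ∞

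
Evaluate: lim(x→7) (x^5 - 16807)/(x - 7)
This is a standard limit.

Factor or rationalize the expression:
  lim(x→7) (x^5 - 16807)/(x - 7) = 12005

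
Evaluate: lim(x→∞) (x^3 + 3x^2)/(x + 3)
This is an ∞/∞ indeterminate form.

Apply L'Hôpital's rule: differentiate numerator and denominator separately.
  f(x) = x^3 + 3·x^2   ⇒   f'(x) = 3·x^2 + 6·x
  g(x) = x + 3   ⇒   g'(x) = 1
  lim(x→∞) f'(x)/g'(x) = lim(x→∞) (3·x^2 + 6·x)/(1)
  = ∞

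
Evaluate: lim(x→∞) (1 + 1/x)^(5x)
This is an exponential indeterminate form.

For exponential indeterminate forms, take the natural log:
  Let L = lim(x→∞) (1 + 1/x)^(5x)
  Then ln(L) = lim(x→∞) [exponent × ln(base)]
  Evaluate using L'Hôpital or standard limits, then exponentiate.
  L = e^(5)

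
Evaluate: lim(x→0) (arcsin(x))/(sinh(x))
This is a 0/0 indeterminate form.

Apply L'Hôpital's rule: differentiate numerator and denominator separately.
  f(x) = asin(x)   ⇒   f'(x) = 1/sqrt(1 - x^2)
  g(x) = sinh(x)   ⇒   g'(x) = cosh(x)
  lim(x→0) f'(x)/g'(x) = lim(x→0) (1/sqrt(1 - x^2))/(cosh(x))
  = 1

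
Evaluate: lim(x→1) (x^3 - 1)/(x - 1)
This is a standard limit.

Factor or rationalize the expression:
  lim(x→1) (x^3 - 1)/(x - 1) = 3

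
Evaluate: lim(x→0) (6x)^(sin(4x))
This is an exponential indeterminate form.

For exponential indeterminate forms, take the natural log:
  Let L = lim(x→0) (6x)^(sin(4x))
  Then ln(L) = lim(x→0) [exponent × ln(base)]
  Evaluate using L'Hôpital or standard limits, then exponentiate.
  L = 1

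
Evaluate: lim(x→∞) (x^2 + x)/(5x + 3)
This is an ∞/∞ indeterminate form.

Apply L'Hôpital's rule: differentiate numerator and denominator separately.
  f(x) = x^2 + x   ⇒   f'(x) = 2·x + 1
  g(x) = 5·x + 3   ⇒   g'(x) = 5
  lim(x→∞) f'(x)/g'(x) = lim(x→∞) (2·x + 1)/(5)
  = ∞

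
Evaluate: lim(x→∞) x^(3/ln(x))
This is an exponential indeterminate form.

For exponential indeterminate forms, take the natural log:
  Let L = lim(x→∞) x^(3/ln(x))
  Then ln(L) = lim(x→∞) [exponent × ln(base)]
  Evaluate using L'Hôpital or standard limits, then exponentiate.
  L = e^(3)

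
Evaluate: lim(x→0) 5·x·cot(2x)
This is a 0·∞ indeterminate form.

Rewrite 0·∞ as a quotient (0/0 or ∞/∞ form), then apply L'Hôpital's rule:
  lim(x→0) 5·x·cot(2x) = 5/2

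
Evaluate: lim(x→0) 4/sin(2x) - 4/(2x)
This is an ∞-∞ indeterminate form.

Combine fractions or rationalize to convert ∞-∞ to 0/0 form:
  lim(x→0) 4/sin(2x) - 4/(2x) = 0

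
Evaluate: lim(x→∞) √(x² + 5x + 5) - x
This is an ∞-∞ indeterminate form.

Combine fractions or rationalize to convert ∞-∞ to 0/0 form:
  lim(x→∞) √(x² + 5x + 5) - x = 5/2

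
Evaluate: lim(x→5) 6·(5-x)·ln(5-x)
This is a 0·∞ indeterminate form.

Rewrite 0·∞ as a quotient (0/0 or ∞/∞ form), then apply L'Hôpital's rule:
  lim(x→5) 6·(5-x)·ln(5-x) = 0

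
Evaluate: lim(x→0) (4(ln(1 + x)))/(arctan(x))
This is a 0/0 indeterminate form.

Apply L'Hôpital's rule: differentiate numerator and denominator separately.
  f(x) = 4·ln(x + 1)   ⇒   f'(x) = 4/(x + 1)
  g(x) = atan(x)   ⇒   g'(x) = 1/(x^2 + 1)
  lim(x→0) f'(x)/g'(x) = lim(x→0) (4/(x + 1))/(1/(x^2 + 1))
  = 4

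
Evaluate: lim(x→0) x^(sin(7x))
This is an exponential indeterminate form.

For exponential indeterminate forms, take the natural log:
  Let L = lim(x→0) x^(sin(7x))
  Then ln(L) = lim(x→0) [exponent × ln(base)]
  Evaluate using L'Hôpital or standard limits, then exponentiate.
  L = 1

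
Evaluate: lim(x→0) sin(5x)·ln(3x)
This is a 0·∞ indeterminate form.

Rewrite 0·∞ as a quotient (0/0 or ∞/∞ form), then apply L'Hôpital's rule:
  lim(x→0) sin(5x)·ln(3x) = 0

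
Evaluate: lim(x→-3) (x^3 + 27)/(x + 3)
This is a standard limit.

Factor or rationalize the expression:
  lim(x→-3) (x^3 + 27)/(x + 3) = 27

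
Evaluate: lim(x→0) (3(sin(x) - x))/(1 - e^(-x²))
This is a 0/0 indeterminate form.

Apply L'Hôpital's rule: differentiate numerator and denominator separately.
  f(x) = -3·x + 3·sin(x)   ⇒   f'(x) = 3·cos(x) - 3
  g(x) = 1 - e^(-x^2)   ⇒   g'(x) = 2·x·e^(-x^2)
  lim(x→0) f'(x)/g'(x) = lim(x→0) (3·cos(x) - 3)/(2·x·e^(-x^2))
  = 0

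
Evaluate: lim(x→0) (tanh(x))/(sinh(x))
This is a 0/0 indeterminate form.

Apply L'Hôpital's rule: differentiate numerator and denominator separately.
  f(x) = tanh(x)   ⇒   f'(x) = 1 - tanh(x)^2
  g(x) = sinh(x)   ⇒   g'(x) = cosh(x)
  lim(x→0) f'(x)/g'(x) = lim(x→0) (1 - tanh(x)^2)/(cosh(x))
  = 1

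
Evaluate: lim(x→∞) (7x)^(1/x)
This is an exponential indeterminate form.

For exponential indeterminate forms, take the natural log:
  Let L = lim(x→∞) (7x)^(1/x)
  Then ln(L) = lim(x→∞) [exponent × ln(base)]
  Evaluate using L'Hôpital or standard limits, then exponentiate.
  L = 1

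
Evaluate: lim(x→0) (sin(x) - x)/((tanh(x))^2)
This is a 0/0 indeterminate form.

Apply L'Hôpital's rule: differentiate numerator and denominator separately.
  f(x) = -x + sin(x)   ⇒   f'(x) = cos(x) - 1
  g(x) = tanh(x)^2   ⇒   g'(x) = (2 - 2·tanh(x)^2)·tanh(x)
  lim(x→0) f'(x)/g'(x) = lim(x→0) (cos(x) - 1)/((2 - 2·tanh(x)^2)·tanh(x))
  = 0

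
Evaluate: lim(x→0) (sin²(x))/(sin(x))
This is a 0/0 indeterminate form.

Apply L'Hôpital's rule: differentiate numerator and denominator separately.
  f(x) = sin(x)^2   ⇒   f'(x) = 2·sin(x)·cos(x)
  g(x) = sin(x)   ⇒   g'(x) = cos(x)
  lim(x→0) f'(x)/g'(x) = lim(x→0) (2·sin(x)·cos(x))/(cos(x))
  = 0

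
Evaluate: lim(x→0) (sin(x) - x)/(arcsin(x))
This is a 0/0 indeterminate form.

Apply L'Hôpital's rule: differentiate numerator and denominator separately.
  f(x) = -x + sin(x)   ⇒   f'(x) = cos(x) - 1
  g(x) = asin(x)   ⇒   g'(x) = 1/sqrt(1 - x^2)
  lim(x→0) f'(x)/g'(x) = lim(x→0) (cos(x) - 1)/(1/sqrt(1 - x^2))
  = 0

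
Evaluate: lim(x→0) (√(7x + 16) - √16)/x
This is a standard limit.

Factor or rationalize the expression:
  lim(x→0) (√(7x + 16) - √16)/x = 7/8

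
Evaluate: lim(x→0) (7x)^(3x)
This is an exponential indeterminate form.

For exponential indeterminate forms, take the natural log:
  Let L = lim(x→0) (7x)^(3x)
  Then ln(L) = lim(x→0) [exponent × ln(base)]
  Evaluate using L'Hôpital or standard limits, then exponentiate.
  L = 1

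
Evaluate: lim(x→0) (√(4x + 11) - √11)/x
This is a standard limit.

Factor or rationalize the expression:
  lim(x→0) (√(4x + 11) - √11)/x = 2·sqrt(11)/11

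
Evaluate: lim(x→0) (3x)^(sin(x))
This is an exponential indeterminate form.

For exponential indeterminate forms, take the natural log:
  Let L = lim(x→0) (3x)^(sin(x))
  Then ln(L) = lim(x→0) [exponent × ln(base)]
  Evaluate using L'Hôpital or standard limits, then exponentiate.
  L = 1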